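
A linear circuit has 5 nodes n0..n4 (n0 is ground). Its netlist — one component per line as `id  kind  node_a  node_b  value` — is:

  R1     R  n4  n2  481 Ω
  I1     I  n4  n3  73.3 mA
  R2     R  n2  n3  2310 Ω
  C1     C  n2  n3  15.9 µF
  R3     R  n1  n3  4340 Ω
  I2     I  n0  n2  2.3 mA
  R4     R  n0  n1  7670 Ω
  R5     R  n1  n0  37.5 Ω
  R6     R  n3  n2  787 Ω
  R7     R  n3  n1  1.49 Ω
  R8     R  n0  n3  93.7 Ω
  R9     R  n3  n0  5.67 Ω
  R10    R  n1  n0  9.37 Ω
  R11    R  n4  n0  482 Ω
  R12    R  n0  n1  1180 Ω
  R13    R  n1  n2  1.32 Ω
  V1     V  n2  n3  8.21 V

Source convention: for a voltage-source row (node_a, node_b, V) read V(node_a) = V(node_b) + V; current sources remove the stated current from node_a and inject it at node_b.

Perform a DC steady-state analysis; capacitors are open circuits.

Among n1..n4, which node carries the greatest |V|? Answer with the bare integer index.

MNA unknowns: 4 node voltages V₁..V_4 plus 1 source current (V1)
R1: Y=0.002079 on G[4,2]
I1: z[4]−=0.0733, z[3]+=0.0733
R2: Y=0.0004329 on G[2,3]
C1: Y=0.000 on G[2,3]
R3: Y=0.0002304 on G[1,3]
I2: z[0]−=0.0023, z[2]+=0.0023
R4: Y=0.0001304 on G[0,1]
R5: Y=0.02667 on G[1,0]
R6: Y=0.001271 on G[3,2]
R7: Y=0.6711 on G[3,1]
R8: Y=0.01067 on G[0,3]
R9: Y=0.1764 on G[3,0]
R10: Y=0.1067 on G[1,0]
R11: Y=0.002075 on G[4,0]
R12: Y=0.0008475 on G[0,1]
R13: Y=0.7576 on G[1,2]
V1: row V2−V3=8.21, i_V1 at 2,3
solve → V1=2.496, V2=6.588, V3=-1.622, V4=-14.35
aux → i_V1=-3.155

4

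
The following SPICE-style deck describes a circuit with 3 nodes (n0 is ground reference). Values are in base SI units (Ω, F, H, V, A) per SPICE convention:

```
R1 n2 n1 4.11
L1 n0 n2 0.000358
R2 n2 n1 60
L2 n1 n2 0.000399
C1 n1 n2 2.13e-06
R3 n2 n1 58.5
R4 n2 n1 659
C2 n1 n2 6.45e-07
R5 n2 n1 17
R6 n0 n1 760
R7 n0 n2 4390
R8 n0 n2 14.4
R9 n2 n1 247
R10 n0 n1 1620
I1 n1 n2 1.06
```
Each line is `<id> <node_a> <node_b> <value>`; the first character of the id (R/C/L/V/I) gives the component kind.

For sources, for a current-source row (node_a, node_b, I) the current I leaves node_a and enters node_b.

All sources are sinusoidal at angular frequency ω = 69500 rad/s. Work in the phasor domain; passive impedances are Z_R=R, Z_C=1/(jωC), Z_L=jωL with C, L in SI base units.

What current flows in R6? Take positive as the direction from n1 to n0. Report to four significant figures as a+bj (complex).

Element admittances at ω=69500 rad/s:
  Y(R1) = 0.2433+0.000j S between n2,n1
  Y(L1) = 0.000-0.04019j S between n0,n2
  Y(R2) = 0.01667+0.000j S between n2,n1
  Y(L2) = 0.000-0.03606j S between n1,n2
  Y(C1) = 0.000+0.1480j S between n1,n2
  Y(R3) = 0.01709+0.000j S between n2,n1
  Y(R4) = 0.001517+0.000j S between n2,n1
  Y(C2) = 0.000+0.04483j S between n1,n2
  Y(R5) = 0.05882+0.000j S between n2,n1
  Y(R6) = 0.001316+0.000j S between n0,n1
  Y(R7) = 0.0002278+0.000j S between n0,n2
  Y(R8) = 0.06944+0.000j S between n0,n2
  Y(R9) = 0.004049+0.000j S between n2,n1
  Y(R10) = 0.0006173+0.000j S between n0,n1
  I1: injects 1.06 A into n2 (from n1)
Assemble and solve the 2×2 MNA system:
  V(n1)=-2.489+1.172j  V(n2)=0.06588+0.005490j

-0.003275+0.001542j A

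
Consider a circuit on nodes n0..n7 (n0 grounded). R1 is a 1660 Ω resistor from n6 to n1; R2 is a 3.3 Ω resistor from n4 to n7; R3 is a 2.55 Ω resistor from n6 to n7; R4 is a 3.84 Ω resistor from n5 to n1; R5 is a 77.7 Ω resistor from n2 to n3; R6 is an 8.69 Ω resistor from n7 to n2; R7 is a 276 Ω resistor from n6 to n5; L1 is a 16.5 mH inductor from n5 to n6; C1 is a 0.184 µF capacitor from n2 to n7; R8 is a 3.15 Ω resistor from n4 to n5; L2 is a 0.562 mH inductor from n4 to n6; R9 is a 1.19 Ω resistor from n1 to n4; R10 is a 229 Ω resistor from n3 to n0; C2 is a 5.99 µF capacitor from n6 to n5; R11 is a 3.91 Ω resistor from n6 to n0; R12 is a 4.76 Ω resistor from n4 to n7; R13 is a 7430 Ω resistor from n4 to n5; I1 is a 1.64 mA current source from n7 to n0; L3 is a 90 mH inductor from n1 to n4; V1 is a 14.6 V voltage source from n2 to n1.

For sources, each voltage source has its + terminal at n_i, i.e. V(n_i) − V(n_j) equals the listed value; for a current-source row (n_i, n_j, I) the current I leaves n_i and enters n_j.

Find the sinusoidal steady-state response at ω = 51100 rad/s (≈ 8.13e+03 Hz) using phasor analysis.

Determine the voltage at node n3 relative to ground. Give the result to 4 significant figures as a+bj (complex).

MNA unknowns: 7 node voltages V₁..V_7 plus 1 source current (V1)
R1: Y=0.0006024+0.000j on G[6,1]
R2: Y=0.3030+0.000j on G[4,7]
R3: Y=0.3922+0.000j on G[6,7]
R4: Y=0.2604+0.000j on G[5,1]
R5: Y=0.01287+0.000j on G[2,3]
R6: Y=0.1151+0.000j on G[7,2]
R7: Y=0.003623+0.000j on G[6,5]
L1: Y=0.000-0.001186j on G[5,6]
C1: Y=0.000+0.009402j on G[2,7]
R8: Y=0.3175+0.000j on G[4,5]
L2: Y=0.000-0.03482j on G[4,6]
R9: Y=0.8403+0.000j on G[1,4]
R10: Y=0.004367+0.000j on G[3,0]
C2: Y=0.000+0.3061j on G[6,5]
R11: Y=0.2558+0.000j on G[6,0]
R12: Y=0.2101+0.000j on G[4,7]
R13: Y=0.0001346+0.000j on G[4,5]
I1: z[7]−=0.00164, z[0]+=0.00164
L3: Y=0.000-0.0002174j on G[1,4]
V1: row V2−V1=14.6, i_V1 at 2,1
solve → V1=-2.440+0.7986j, V2=12.16+0.7986j, V3=9.079+0.5962j, V4=-1.243+0.8073j, V5=-1.093+1.286j, V6=-0.1614-0.01018j, V7=0.6809+0.5979j
aux → i_V1=-1.359-0.1336j

9.079+0.5962j V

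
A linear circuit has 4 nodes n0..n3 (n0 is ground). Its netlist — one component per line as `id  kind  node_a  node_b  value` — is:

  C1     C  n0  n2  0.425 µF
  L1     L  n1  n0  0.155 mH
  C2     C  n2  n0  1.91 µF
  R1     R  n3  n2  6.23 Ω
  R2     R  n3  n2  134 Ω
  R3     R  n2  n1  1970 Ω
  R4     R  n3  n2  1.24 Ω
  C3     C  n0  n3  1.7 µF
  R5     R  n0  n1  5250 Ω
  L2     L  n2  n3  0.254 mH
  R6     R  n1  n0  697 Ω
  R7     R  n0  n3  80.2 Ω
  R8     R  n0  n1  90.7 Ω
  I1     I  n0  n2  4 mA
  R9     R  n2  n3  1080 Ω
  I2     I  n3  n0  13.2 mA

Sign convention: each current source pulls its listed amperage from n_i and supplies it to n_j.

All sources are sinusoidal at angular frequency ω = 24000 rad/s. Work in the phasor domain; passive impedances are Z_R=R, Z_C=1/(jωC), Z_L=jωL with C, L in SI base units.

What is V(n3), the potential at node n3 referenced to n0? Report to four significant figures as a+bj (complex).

MNA unknowns: 3 node voltages V₁..V_3
C1: Y=0.000+0.01020j on G[0,2]
L1: Y=0.000-0.2688j on G[1,0]
C2: Y=0.000+0.04584j on G[2,0]
R1: Y=0.1605+0.000j on G[3,2]
R2: Y=0.007463+0.000j on G[3,2]
R3: Y=0.0005076+0.000j on G[2,1]
R4: Y=0.8065+0.000j on G[3,2]
C3: Y=0.000+0.04080j on G[0,3]
R5: Y=0.0001905+0.000j on G[0,1]
L2: Y=0.000-0.1640j on G[2,3]
R6: Y=0.001435+0.000j on G[1,0]
R7: Y=0.01247+0.000j on G[0,3]
R8: Y=0.01103+0.000j on G[0,1]
I1: z[0]−=0.004, z[2]+=0.004
R9: Y=0.0009259+0.000j on G[2,3]
I2: z[3]−=0.0132, z[0]+=0.0132
solve → V1=-0.0001770-7.246e-06j, V2=-0.008425+0.09353j, V3=-0.01757+0.09155j

-0.01757+0.09155j V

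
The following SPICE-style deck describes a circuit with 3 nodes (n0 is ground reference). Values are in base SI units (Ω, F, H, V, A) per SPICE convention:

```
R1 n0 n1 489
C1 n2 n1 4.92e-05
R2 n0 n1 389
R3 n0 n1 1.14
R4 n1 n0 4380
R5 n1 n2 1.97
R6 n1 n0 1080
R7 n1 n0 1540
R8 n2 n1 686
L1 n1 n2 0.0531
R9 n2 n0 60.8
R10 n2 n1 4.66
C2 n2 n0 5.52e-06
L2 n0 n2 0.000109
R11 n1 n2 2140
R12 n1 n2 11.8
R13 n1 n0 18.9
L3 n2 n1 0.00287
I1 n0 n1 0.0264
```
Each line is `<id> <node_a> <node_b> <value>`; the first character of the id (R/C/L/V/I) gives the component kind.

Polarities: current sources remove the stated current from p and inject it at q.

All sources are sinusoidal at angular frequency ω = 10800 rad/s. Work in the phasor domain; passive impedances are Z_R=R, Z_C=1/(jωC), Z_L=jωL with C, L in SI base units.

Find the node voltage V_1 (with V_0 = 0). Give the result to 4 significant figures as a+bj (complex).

0.01479+0.004802j V

Element admittances at ω=10800 rad/s:
  Y(R1) = 0.002045+0.000j S between n0,n1
  Y(C1) = 0.000+0.5314j S between n2,n1
  Y(R2) = 0.002571+0.000j S between n0,n1
  Y(R3) = 0.8772+0.000j S between n0,n1
  Y(R4) = 0.0002283+0.000j S between n1,n0
  Y(R5) = 0.5076+0.000j S between n1,n2
  Y(R6) = 0.0009259+0.000j S between n1,n0
  Y(R7) = 0.0006494+0.000j S between n1,n0
  Y(R8) = 0.001458+0.000j S between n2,n1
  Y(L1) = 0.000-0.001744j S between n1,n2
  Y(R9) = 0.01645+0.000j S between n2,n0
  Y(R10) = 0.2146+0.000j S between n2,n1
  Y(C2) = 0.000+0.05962j S between n2,n0
  Y(L2) = 0.000-0.8495j S between n0,n2
  Y(R11) = 0.0004673+0.000j S between n1,n2
  Y(R12) = 0.08475+0.000j S between n1,n2
  Y(R13) = 0.05291+0.000j S between n1,n0
  Y(L3) = 0.000-0.03226j S between n2,n1
  I1: injects 0.0264 A into n1 (from n0)
Assemble and solve the 2×2 MNA system:
  V(n1)=0.01479+0.004802j  V(n2)=0.006022+0.01576j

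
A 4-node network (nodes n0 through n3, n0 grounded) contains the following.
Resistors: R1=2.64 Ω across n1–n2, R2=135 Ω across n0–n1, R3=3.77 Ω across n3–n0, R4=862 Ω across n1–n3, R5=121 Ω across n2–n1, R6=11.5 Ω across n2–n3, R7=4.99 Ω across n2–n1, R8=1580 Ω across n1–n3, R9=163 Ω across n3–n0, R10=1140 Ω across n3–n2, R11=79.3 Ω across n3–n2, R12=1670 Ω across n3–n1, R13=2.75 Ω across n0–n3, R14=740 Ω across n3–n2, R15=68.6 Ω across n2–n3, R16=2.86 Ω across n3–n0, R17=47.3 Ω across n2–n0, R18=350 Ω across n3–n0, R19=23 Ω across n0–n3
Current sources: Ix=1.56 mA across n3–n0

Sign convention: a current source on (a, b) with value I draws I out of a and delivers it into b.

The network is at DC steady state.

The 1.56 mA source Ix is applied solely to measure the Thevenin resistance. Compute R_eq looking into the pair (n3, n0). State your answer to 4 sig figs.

Element admittances at DC:
  Y(R1) = 0.3788 S between n1,n2
  Y(R2) = 0.007407 S between n0,n1
  Y(R3) = 0.2653 S between n3,n0
  Y(R4) = 0.001160 S between n1,n3
  Y(R5) = 0.008264 S between n2,n1
  Y(R6) = 0.08696 S between n2,n3
  Y(R7) = 0.2004 S between n2,n1
  Y(R8) = 0.0006329 S between n1,n3
  Y(R9) = 0.006135 S between n3,n0
  Y(R10) = 0.0008772 S between n3,n2
  Y(R11) = 0.01261 S between n3,n2
  Y(R12) = 0.0005988 S between n3,n1
  Y(R13) = 0.3636 S between n0,n3
  Y(R14) = 0.001351 S between n3,n2
  Y(R15) = 0.01458 S between n2,n3
  Y(R16) = 0.3497 S between n3,n0
  Y(R17) = 0.02114 S between n2,n0
  Y(R18) = 0.002857 S between n3,n0
  Y(R19) = 0.04348 S between n0,n3
  Ix: injects 0.00156 A into n0 (from n3)
Assemble and solve the 3×3 MNA system:
  V(n1)=-0.001181  V(n2)=-0.001194  V(n3)=-0.001480

R_eq = 0.9488 Ω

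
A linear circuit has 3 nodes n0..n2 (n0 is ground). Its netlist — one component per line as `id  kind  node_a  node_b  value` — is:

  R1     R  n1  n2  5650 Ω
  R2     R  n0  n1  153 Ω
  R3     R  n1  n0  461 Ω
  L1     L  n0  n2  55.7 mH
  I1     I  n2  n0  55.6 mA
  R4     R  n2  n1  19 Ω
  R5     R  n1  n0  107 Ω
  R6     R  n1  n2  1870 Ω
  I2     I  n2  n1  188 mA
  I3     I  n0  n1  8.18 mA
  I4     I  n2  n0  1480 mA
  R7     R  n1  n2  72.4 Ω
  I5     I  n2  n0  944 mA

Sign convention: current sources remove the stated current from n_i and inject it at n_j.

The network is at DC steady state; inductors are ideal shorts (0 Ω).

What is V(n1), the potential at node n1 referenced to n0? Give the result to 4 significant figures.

2.302 V

Apply KCL at each of the 2 non-ground nodes and solve the resulting linear system.
Node n1: branches {R1, R2, R3, R4, R5, R6, I2, I3, R7} → V_1 = 2.302
Node n2: branches {R1, L1, I1, R4, R6, I2, I4, R7, I5} → V_2 = 0.000
Source currents: i(L1)=2.513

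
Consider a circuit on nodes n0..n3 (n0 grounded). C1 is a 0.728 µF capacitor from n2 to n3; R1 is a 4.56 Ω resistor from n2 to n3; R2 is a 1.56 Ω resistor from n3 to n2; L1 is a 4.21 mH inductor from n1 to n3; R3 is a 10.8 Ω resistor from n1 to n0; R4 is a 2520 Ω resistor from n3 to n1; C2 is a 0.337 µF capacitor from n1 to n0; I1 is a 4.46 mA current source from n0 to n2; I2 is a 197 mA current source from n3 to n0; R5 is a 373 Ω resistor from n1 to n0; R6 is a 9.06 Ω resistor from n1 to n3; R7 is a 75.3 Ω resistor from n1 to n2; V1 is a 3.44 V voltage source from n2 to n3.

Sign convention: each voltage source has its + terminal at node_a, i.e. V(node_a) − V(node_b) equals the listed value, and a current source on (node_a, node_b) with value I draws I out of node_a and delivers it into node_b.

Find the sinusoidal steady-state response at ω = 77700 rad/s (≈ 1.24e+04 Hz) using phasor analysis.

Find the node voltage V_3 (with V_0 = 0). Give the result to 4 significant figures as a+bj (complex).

-3.798+0.4691j V

Element admittances at ω=77700 rad/s:
  Y(C1) = 0.000+0.05657j S between n2,n3
  Y(R1) = 0.2193+0.000j S between n2,n3
  Y(R2) = 0.6410+0.000j S between n3,n2
  Y(L1) = 0.000-0.003057j S between n1,n3
  Y(R3) = 0.09259+0.000j S between n1,n0
  Y(R4) = 0.0003968+0.000j S between n3,n1
  Y(C2) = 0.000+0.02618j S between n1,n0
  I1: injects 0.00446 A into n2 (from n0)
  I2: injects 0.197 A into n0 (from n3)
  Y(R5) = 0.002681+0.000j S between n1,n0
  Y(R6) = 0.1104+0.000j S between n1,n3
  Y(R7) = 0.01328+0.000j S between n1,n2
  V1: constraint V(n2)−V(n3) = 3.44
Assemble and solve the 4×4 MNA system:
  V(n1)=-1.879+0.5164j  V(n2)=-0.3582+0.4691j  V(n3)=-3.798+0.4691j
  i(V1)=-2.975-0.1940j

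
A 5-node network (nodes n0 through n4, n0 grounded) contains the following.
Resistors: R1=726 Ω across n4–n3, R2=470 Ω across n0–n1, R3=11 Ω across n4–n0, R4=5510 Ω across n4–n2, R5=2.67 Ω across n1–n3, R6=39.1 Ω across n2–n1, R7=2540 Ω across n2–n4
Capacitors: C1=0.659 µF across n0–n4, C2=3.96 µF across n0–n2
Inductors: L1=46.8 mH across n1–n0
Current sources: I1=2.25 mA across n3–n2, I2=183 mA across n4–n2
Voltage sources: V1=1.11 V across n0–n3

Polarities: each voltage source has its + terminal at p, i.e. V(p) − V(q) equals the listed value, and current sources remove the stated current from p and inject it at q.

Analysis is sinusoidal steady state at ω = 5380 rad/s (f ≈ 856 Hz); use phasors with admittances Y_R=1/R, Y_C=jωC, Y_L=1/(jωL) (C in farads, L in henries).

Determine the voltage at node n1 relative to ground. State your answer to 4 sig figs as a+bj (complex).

Element admittances at ω=5380 rad/s:
  Y(R1) = 0.001377+0.000j S between n4,n3
  Y(R2) = 0.002128+0.000j S between n0,n1
  Y(R3) = 0.09091+0.000j S between n4,n0
  Y(C1) = 0.000+0.003545j S between n0,n4
  Y(R4) = 0.0001815+0.000j S between n4,n2
  Y(R5) = 0.3745+0.000j S between n1,n3
  Y(R6) = 0.02558+0.000j S between n2,n1
  Y(L1) = 0.000-0.003972j S between n1,n0
  Y(C2) = 0.000+0.02130j S between n0,n2
  I1: injects 0.00225 A into n2 (from n3)
  Y(R7) = 0.0003937+0.000j S between n2,n4
  I2: injects 0.183 A into n2 (from n4)
  V1: constraint V(n0)−V(n3) = 1.11
Assemble and solve the 5×5 MNA system:
  V(n1)=-0.7986-0.2106j  V(n2)=3.662-3.188j  V(n3)=-1.110+0.000j  V(n4)=-1.962+0.05517j
  i(V1)=-0.1132+0.07880j

-0.7986-0.2106j V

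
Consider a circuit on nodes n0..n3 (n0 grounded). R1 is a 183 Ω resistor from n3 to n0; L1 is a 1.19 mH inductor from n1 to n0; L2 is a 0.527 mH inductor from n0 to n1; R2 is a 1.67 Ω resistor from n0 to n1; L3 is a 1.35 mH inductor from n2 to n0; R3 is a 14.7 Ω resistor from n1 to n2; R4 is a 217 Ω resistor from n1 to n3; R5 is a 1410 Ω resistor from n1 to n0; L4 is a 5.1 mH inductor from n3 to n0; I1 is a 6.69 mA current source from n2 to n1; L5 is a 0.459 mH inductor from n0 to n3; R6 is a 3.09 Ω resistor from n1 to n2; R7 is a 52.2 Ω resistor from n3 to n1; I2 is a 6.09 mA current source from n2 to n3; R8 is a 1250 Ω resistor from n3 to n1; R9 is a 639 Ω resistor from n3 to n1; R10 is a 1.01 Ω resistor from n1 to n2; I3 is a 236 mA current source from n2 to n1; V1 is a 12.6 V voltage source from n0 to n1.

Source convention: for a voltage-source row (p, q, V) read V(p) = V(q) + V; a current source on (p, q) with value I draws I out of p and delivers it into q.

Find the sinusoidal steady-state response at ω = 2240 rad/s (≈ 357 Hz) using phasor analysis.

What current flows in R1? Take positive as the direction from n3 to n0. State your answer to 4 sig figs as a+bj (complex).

Element admittances at ω=2240 rad/s:
  Y(R1) = 0.005464+0.000j S between n3,n0
  Y(L1) = 0.000-0.3752j S between n1,n0
  Y(L2) = 0.000-0.8471j S between n0,n1
  Y(R2) = 0.5988+0.000j S between n0,n1
  Y(L3) = 0.000-0.3307j S between n2,n0
  Y(R3) = 0.06803+0.000j S between n1,n2
  Y(R4) = 0.004608+0.000j S between n1,n3
  Y(R5) = 0.0007092+0.000j S between n1,n0
  Y(L4) = 0.000-0.08754j S between n3,n0
  I1: injects 0.00669 A into n1 (from n2)
  Y(L5) = 0.000-0.9726j S between n0,n3
  Y(R6) = 0.3236+0.000j S between n1,n2
  Y(R7) = 0.01916+0.000j S between n3,n1
  I2: injects 0.00609 A into n3 (from n2)
  Y(R8) = 0.0008000+0.000j S between n3,n1
  Y(R9) = 0.001565+0.000j S between n3,n1
  Y(R10) = 0.9901+0.000j S between n1,n2
  I3: injects 0.236 A into n1 (from n2)
  V1: constraint V(n0)−V(n1) = 12.6
Assemble and solve the 4×4 MNA system:
  V(n1)=-12.60+0.000j  V(n2)=-12.09-2.893j  V(n3)=-0.009076-0.3045j
  i(V1)=-8.833+19.41j

-4.960e-05-0.001664j A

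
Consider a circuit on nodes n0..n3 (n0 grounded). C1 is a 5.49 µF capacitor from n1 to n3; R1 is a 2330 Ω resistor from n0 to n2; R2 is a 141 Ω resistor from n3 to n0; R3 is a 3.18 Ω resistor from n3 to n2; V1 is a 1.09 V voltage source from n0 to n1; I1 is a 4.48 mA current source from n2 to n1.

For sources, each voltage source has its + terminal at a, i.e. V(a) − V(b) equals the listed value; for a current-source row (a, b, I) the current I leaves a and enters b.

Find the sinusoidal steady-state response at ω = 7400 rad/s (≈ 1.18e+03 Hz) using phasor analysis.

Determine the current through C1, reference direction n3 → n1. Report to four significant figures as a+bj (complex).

Apply KCL at each of the 3 non-ground nodes and solve the resulting linear system.
Node n1: branches {C1, V1, I1} → V_1 = -1.090+0.000j
Node n2: branches {R1, R3, I1} → V_2 = -1.086-0.08850j
Node n3: branches {C1, R2, R3} → V_3 = -1.074-0.08862j
Source currents: i(V1)=-0.008080-0.0006665j

0.003600+0.0006665j A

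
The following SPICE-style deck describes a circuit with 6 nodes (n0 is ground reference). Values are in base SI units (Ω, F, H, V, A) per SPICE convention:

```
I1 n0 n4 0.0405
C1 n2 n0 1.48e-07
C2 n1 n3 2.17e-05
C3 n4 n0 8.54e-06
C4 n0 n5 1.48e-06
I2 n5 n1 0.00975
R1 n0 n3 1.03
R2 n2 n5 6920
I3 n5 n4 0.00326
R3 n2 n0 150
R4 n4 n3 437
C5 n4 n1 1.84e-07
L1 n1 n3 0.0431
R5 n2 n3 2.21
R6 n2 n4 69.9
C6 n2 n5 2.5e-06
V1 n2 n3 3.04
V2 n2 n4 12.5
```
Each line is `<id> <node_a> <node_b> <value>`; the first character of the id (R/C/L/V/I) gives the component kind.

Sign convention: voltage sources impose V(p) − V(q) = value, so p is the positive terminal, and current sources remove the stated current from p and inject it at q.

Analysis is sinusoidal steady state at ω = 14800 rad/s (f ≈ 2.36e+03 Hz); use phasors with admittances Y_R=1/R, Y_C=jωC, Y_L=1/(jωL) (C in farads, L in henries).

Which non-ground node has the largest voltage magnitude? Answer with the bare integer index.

4

Apply KCL at each of the 5 non-ground nodes and solve the resulting linear system.
Node n1: branches {C2, I2, C5, L1} → V_1 = 0.1125+1.115j
Node n2: branches {C1, R2, R3, R5, R6, C6, V1, V2} → V_2 = 3.232+1.146j
Node n3: branches {C2, R1, R4, L1, R5, V1} → V_3 = 0.1924+1.146j
Node n4: branches {I1, C3, I3, R4, C5, R6, V2} → V_4 = -9.268+1.146j
Node n5: branches {C4, I2, R2, I3, C6} → V_5 = 2.031+0.9375j
Source currents: i(V1)=-1.177+1.138j, i(V2)=-0.3891-1.197j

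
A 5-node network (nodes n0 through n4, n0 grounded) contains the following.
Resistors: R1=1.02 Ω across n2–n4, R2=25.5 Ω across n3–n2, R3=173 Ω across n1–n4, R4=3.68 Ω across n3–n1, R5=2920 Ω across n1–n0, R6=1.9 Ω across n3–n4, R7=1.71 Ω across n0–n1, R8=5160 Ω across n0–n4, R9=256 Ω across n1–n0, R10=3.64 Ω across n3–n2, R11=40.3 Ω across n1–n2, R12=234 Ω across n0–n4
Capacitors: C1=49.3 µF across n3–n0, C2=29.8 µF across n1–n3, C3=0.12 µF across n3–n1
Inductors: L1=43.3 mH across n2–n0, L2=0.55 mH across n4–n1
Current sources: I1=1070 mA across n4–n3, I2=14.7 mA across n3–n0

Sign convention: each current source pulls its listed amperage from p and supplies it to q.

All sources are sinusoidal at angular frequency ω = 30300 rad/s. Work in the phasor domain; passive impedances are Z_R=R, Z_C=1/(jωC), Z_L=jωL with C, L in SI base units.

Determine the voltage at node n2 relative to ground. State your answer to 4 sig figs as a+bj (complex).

Apply KCL at each of the 4 non-ground nodes and solve the resulting linear system.
Node n1: branches {C2, R3, R4, R5, R7, R9, R11, C3, L2} → V_1 = 0.002206+0.06373j
Node n2: branches {R1, R2, L1, R10, R11} → V_2 = -1.024-0.06980j
Node n3: branches {R2, C1, C2, R4, R6, R10, C3, I1, I2} → V_3 = -0.02536+0.006580j
Node n4: branches {R1, R3, R6, R8, L2, R12, I1} → V_4 = -1.369-0.09684j

-1.024-0.06980j V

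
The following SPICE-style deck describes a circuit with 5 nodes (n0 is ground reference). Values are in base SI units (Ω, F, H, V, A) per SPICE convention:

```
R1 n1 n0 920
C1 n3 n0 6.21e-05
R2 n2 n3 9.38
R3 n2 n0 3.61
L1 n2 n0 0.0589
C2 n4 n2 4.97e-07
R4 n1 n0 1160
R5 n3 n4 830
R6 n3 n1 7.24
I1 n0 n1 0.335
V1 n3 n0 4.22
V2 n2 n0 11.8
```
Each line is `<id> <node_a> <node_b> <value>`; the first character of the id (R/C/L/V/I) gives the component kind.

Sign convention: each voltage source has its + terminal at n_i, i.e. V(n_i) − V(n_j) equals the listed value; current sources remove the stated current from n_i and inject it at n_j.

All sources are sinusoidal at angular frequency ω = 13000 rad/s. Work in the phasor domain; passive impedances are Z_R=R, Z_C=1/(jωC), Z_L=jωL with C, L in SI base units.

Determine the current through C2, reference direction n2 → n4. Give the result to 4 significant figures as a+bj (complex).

Element admittances at ω=13000 rad/s:
  Y(R1) = 0.001087+0.000j S between n1,n0
  Y(C1) = 0.000+0.8073j S between n3,n0
  Y(R2) = 0.1066+0.000j S between n2,n3
  Y(R3) = 0.2770+0.000j S between n2,n0
  Y(L1) = 0.000-0.001306j S between n2,n0
  Y(C2) = 0.000+0.006461j S between n4,n2
  Y(R4) = 0.0008621+0.000j S between n1,n0
  Y(R5) = 0.001205+0.000j S between n3,n4
  Y(R6) = 0.1381+0.000j S between n3,n1
  I1: injects 0.335 A into n1 (from n0)
  V1: constraint V(n3)−V(n0) = 4.22
  V2: constraint V(n2)−V(n0) = 11.8
Assemble and solve the 6×6 MNA system:
  V(n1)=6.553+0.000j  V(n2)=11.80+0.000j  V(n3)=4.220+0.000j  V(n4)=11.55+1.366j
  i(V1)=1.139-3.405j  i(V2)=-4.086+0.01376j

0.008826+0.001646j A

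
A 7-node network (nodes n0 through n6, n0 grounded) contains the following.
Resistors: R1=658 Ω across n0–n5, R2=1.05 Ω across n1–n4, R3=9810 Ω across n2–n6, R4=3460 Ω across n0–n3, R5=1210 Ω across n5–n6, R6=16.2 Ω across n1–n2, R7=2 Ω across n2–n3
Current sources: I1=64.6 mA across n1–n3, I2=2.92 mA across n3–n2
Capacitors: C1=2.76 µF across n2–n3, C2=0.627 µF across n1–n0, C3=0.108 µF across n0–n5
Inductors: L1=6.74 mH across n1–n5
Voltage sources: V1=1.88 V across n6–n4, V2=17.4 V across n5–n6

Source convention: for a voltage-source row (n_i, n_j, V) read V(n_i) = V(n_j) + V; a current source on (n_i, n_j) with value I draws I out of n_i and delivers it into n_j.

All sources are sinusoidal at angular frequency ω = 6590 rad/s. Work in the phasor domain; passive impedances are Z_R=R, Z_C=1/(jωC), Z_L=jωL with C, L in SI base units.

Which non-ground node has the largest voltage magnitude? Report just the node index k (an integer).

MNA unknowns: 6 node voltages V₁..V_6 plus 2 source currents (V1, V2)
R1: Y=0.001520+0.000j on G[0,5]
I1: z[1]−=0.0646, z[3]+=0.0646
C1: Y=0.000+0.01819j on G[2,3]
R2: Y=0.9524+0.000j on G[1,4]
R3: Y=0.0001019+0.000j on G[2,6]
L1: Y=0.000-0.02251j on G[1,5]
C2: Y=0.000+0.004132j on G[1,0]
R4: Y=0.0002890+0.000j on G[0,3]
I2: z[3]−=0.00292, z[2]+=0.00292
R5: Y=0.0008264+0.000j on G[5,6]
C3: Y=0.000+0.0007117j on G[0,5]
R6: Y=0.06173+0.000j on G[1,2]
R7: Y=0.5000+0.000j on G[2,3]
V1: row V6−V4=1.88, i_V1 at 6,4
V2: row V5−V6=17.4, i_V2 at 5,6
solve → V1=-4.583+4.335j, V2=-3.519+4.316j, V3=-3.394+4.309j, V4=-4.613+4.772j, V5=14.67+4.772j, V6=-2.733+4.772j
aux → i_V1=-0.02880+0.4157j, i_V2=-0.04310+0.4157j

5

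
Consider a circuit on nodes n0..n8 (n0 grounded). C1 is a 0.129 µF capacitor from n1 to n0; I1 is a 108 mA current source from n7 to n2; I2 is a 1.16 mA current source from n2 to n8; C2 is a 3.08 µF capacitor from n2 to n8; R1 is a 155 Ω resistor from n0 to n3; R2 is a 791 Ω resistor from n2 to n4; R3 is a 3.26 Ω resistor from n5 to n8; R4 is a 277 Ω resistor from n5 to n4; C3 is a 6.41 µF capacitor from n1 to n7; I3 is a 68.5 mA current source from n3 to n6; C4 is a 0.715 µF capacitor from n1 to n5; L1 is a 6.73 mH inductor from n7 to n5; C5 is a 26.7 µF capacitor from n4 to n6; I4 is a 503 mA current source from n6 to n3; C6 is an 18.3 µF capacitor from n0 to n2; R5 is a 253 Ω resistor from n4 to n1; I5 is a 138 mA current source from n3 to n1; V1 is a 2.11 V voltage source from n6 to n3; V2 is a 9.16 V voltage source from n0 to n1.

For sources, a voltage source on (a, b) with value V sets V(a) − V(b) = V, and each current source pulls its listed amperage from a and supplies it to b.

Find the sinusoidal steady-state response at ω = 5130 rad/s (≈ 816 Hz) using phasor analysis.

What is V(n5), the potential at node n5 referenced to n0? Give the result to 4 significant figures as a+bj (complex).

-9.650+3.572j V

Element admittances at ω=5130 rad/s:
  Y(C1) = 0.000+0.0006618j S between n1,n0
  I1: injects 0.108 A into n2 (from n7)
  I2: injects 0.00116 A into n8 (from n2)
  Y(C2) = 0.000+0.01580j S between n2,n8
  Y(R1) = 0.006452+0.000j S between n0,n3
  Y(R2) = 0.001264+0.000j S between n2,n4
  Y(R3) = 0.3067+0.000j S between n5,n8
  Y(R4) = 0.003610+0.000j S between n5,n4
  Y(C3) = 0.000+0.03288j S between n1,n7
  I3: injects 0.0685 A into n6 (from n3)
  Y(C4) = 0.000+0.003668j S between n1,n5
  Y(L1) = 0.000-0.02896j S between n7,n5
  Y(C5) = 0.000+0.1370j S between n4,n6
  I4: injects 0.503 A into n3 (from n6)
  Y(C6) = 0.000+0.09388j S between n0,n2
  Y(R5) = 0.003953+0.000j S between n4,n1
  I5: injects 0.138 A into n1 (from n3)
  V1: constraint V(n6)−V(n3) = 2.11
  V2: constraint V(n0)−V(n1) = 9.16
Assemble and solve the 10×10 MNA system:
  V(n1)=-9.160+0.000j  V(n2)=-1.347-0.2667j  V(n3)=-15.04+0.9947j  V(n4)=-12.88+0.6955j  V(n5)=-9.650+3.572j  V(n6)=-12.93+0.9947j  V(n7)=-5.539+1.161j  V(n8)=-9.427+3.988j
  i(V1)=-0.3935+0.006417j  i(V2)=-0.07200-0.1261j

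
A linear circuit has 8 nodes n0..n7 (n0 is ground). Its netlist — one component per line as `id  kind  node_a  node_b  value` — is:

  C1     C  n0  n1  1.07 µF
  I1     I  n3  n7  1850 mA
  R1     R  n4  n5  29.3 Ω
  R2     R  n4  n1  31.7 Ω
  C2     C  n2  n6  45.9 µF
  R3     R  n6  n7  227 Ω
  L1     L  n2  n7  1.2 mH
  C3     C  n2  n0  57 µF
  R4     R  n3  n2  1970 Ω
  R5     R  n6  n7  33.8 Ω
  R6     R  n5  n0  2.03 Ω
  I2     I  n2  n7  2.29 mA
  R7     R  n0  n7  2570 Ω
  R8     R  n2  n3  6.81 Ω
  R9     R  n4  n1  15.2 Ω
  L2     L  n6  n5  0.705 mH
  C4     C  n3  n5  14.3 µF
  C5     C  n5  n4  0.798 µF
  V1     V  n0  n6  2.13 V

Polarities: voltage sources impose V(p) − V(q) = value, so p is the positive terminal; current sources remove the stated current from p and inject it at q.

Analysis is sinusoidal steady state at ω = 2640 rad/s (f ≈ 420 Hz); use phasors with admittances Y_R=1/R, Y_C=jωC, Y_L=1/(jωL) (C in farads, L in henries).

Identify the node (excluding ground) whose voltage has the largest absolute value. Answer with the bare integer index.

3

MNA unknowns: 7 node voltages V₁..V_7 plus 1 source current (V1)
C1: Y=0.000+0.002825j on G[0,1]
I1: z[3]−=1.85, z[7]+=1.85
R1: Y=0.03413+0.000j on G[4,5]
R2: Y=0.03155+0.000j on G[4,1]
C2: Y=0.000+0.1212j on G[2,6]
R3: Y=0.004405+0.000j on G[6,7]
L1: Y=0.000-0.3157j on G[2,7]
C3: Y=0.000+0.1505j on G[2,0]
R4: Y=0.0005076+0.000j on G[3,2]
R5: Y=0.02959+0.000j on G[6,7]
R6: Y=0.4926+0.000j on G[5,0]
I2: z[2]−=0.00229, z[7]+=0.00229
R7: Y=0.0003891+0.000j on G[0,7]
R8: Y=0.1468+0.000j on G[2,3]
R9: Y=0.06579+0.000j on G[4,1]
L2: Y=0.000-0.5373j on G[6,5]
C4: Y=0.000+0.03775j on G[3,5]
C5: Y=0.000+0.002107j on G[5,4]
V1: row V0−V6=2.13, i_V1 at 0,6
solve → V1=-0.7316+0.6611j, V2=-0.09471+0.01064j, V3=-12.06+2.893j, V4=-0.7508+0.6399j, V5=-0.8090+0.5829j, V6=-2.130+0.000j, V7=0.5145+5.593j
aux → i_V1=-0.4018+0.2730j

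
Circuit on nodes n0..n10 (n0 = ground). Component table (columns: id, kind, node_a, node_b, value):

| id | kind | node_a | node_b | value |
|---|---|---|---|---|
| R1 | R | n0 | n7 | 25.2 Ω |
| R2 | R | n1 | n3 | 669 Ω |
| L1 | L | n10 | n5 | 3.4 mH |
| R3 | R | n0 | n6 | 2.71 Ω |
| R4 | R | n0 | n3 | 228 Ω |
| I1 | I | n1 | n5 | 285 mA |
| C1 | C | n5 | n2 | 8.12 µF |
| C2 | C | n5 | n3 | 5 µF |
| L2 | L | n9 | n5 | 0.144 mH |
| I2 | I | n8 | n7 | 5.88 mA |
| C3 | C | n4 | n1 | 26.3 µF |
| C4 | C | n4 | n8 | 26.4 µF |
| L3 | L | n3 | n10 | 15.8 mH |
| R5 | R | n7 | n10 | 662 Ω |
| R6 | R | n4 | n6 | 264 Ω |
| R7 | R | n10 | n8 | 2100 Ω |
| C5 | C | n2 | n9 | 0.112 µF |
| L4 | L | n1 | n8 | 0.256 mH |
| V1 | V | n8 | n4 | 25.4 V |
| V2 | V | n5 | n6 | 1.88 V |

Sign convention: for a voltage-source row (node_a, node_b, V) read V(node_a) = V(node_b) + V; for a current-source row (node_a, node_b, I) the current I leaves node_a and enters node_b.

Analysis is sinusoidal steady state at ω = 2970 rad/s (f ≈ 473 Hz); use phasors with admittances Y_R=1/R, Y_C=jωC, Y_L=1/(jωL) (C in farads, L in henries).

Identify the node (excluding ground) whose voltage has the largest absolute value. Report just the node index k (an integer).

Apply KCL at each of the 10 non-ground nodes and solve the resulting linear system.
Node n1: branches {R2, I1, C3, L4} → V_1 = -34.41-1.347j
Node n2: branches {C1, C5} → V_2 = 1.949+0.05685j
Node n3: branches {R2, R4, C2, L3} → V_3 = -7.200-4.486j
Node n4: branches {C3, C4, R6, V1} → V_4 = -61.42-1.150j
Node n5: branches {L1, I1, C1, C2, L2, V2} → V_5 = 1.949+0.05685j
Node n6: branches {R3, R6, V2} → V_6 = 0.06896+0.05685j
Node n7: branches {R1, I2, R5} → V_7 = 0.1544-0.03277j
Node n8: branches {I2, C4, R7, L4, V1} → V_8 = -36.02-1.150j
Node n9: branches {L2, C5} → V_9 = 1.949+0.05685j
Node n10: branches {L1, L3, R5, R7} → V_10 = 0.3191-0.8935j
Source currents: i(V1)=-0.2483-4.106j, i(V2)=0.2584+0.02555j

4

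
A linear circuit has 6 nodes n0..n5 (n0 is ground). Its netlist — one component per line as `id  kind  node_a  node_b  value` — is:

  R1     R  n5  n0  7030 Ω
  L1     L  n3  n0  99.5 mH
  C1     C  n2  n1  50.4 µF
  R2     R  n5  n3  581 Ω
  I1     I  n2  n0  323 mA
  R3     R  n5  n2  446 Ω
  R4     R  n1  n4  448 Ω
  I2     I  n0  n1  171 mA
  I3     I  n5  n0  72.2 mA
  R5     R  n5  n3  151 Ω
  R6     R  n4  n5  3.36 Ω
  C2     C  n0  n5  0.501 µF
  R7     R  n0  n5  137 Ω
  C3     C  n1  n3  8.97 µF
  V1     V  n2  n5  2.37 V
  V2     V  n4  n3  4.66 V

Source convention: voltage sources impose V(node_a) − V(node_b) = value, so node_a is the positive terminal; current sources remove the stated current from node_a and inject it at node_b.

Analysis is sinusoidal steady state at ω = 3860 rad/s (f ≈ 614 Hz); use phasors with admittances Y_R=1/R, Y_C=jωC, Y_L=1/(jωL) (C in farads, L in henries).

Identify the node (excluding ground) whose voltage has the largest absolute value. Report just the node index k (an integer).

3

MNA unknowns: 5 node voltages V₁..V_5 plus 2 source currents (V1, V2)
R1: Y=0.0001422+0.000j on G[5,0]
L1: Y=0.000-0.002604j on G[3,0]
C1: Y=0.000+0.1945j on G[2,1]
R2: Y=0.001721+0.000j on G[5,3]
I1: z[2]−=0.323, z[0]+=0.323
R3: Y=0.002242+0.000j on G[5,2]
R4: Y=0.002232+0.000j on G[1,4]
I2: z[0]−=0.171, z[1]+=0.171
I3: z[5]−=0.0722, z[0]+=0.0722
R5: Y=0.006623+0.000j on G[5,3]
R6: Y=0.2976+0.000j on G[4,5]
C2: Y=0.000+0.001934j on G[0,5]
R7: Y=0.007299+0.000j on G[0,5]
C3: Y=0.000+0.03462j on G[1,3]
V1: row V2−V5=2.37, i_V1 at 2,5
V2: row V4−V3=4.66, i_V2 at 4,3
solve → V1=-28.51-4.902j, V2=-27.50-4.220j, V3=-34.25-3.869j, V4=-29.59-3.869j, V5=-29.87-4.220j
aux → i_V1=-0.1955-0.1963j, i_V2=-0.08235-0.1065j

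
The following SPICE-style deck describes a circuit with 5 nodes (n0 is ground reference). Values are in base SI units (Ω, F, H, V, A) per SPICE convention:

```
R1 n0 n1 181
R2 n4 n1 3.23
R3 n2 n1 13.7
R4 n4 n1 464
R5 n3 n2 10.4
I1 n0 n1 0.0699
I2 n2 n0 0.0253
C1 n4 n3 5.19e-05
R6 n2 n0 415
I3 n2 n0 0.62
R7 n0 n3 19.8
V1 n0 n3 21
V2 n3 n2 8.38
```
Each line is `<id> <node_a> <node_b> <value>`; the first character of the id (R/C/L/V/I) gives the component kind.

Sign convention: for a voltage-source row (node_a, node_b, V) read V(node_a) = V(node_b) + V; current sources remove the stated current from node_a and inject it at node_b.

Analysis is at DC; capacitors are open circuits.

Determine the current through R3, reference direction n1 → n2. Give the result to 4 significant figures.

0.2159 A

MNA unknowns: 4 node voltages V₁..V_4 plus 2 source currents (V1, V2)
R1: Y=0.005525 on G[0,1]
R2: Y=0.3096 on G[4,1]
R3: Y=0.07299 on G[2,1]
R4: Y=0.002155 on G[4,1]
R5: Y=0.09615 on G[3,2]
I1: z[0]−=0.0699, z[1]+=0.0699
I2: z[2]−=0.0253, z[0]+=0.0253
C1: Y=0.000 on G[4,3]
R6: Y=0.002410 on G[2,0]
I3: z[2]−=0.62, z[0]+=0.62
R7: Y=0.05051 on G[0,3]
V1: row V0−V3=21, i_V1 at 0,3
V2: row V3−V2=8.38, i_V2 at 3,2
solve → V1=-26.42, V2=-29.38, V3=-21.00, V4=-26.42
aux → i_V1=-0.7020, i_V2=-0.4471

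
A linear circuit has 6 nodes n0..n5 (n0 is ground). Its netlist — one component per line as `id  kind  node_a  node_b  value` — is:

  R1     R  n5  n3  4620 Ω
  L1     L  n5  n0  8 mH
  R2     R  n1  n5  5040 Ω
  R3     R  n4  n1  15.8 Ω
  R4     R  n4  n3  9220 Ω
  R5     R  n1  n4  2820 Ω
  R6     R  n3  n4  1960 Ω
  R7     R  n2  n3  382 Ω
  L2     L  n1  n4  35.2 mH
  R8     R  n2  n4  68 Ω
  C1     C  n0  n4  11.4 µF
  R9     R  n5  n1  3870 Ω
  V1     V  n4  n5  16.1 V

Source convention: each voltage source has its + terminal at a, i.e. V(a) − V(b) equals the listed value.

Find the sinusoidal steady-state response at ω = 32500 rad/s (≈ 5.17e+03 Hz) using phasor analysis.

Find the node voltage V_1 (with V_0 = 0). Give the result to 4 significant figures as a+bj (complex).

Apply KCL at each of the 5 non-ground nodes and solve the resulting linear system.
Node n1: branches {R2, R3, R5, L2, R9} → V_1 = -0.2836-0.001564j
Node n2: branches {R7, R8} → V_2 = -0.3411+0.000j
Node n3: branches {R1, R4, R6, R7} → V_3 = -1.309+0.000j
Node n4: branches {R3, R4, R5, R6, L2, R8, C1, V1} → V_4 = -0.1689+0.000j
Node n5: branches {R1, L1, R2, R9, V1} → V_5 = -16.27+0.000j
Source currents: i(V1)=-0.01054+0.06257j

-0.2836-0.001564j V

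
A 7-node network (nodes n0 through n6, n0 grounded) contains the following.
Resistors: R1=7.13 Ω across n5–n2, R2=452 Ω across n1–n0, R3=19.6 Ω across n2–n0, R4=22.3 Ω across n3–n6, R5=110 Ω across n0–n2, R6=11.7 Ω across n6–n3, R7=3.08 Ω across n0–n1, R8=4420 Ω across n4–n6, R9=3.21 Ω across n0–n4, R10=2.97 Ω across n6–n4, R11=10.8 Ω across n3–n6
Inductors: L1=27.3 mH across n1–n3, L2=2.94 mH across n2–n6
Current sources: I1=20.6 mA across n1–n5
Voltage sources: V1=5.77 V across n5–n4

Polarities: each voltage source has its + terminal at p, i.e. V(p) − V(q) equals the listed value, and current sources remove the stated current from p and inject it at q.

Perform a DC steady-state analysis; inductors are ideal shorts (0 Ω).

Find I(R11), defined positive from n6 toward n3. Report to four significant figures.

0.05024 A

Element admittances at DC:
  Y(R1) = 0.1403 S between n5,n2
  Y(R2) = 0.002212 S between n1,n0
  Y(R3) = 0.05102 S between n2,n0
  Y(R4) = 0.04484 S between n3,n6
  Y(R5) = 0.009091 S between n0,n2
  L1: short n1↔n3 (DC inductor)
  I1: injects 0.0206 A into n5 (from n1)
  Y(R6) = 0.08547 S between n6,n3
  Y(R7) = 0.3247 S between n0,n1
  L2: short n2↔n6 (DC inductor)
  Y(R8) = 0.0002262 S between n4,n6
  Y(R9) = 0.3115 S between n0,n4
  Y(R10) = 0.3367 S between n6,n4
  Y(R11) = 0.09259 S between n3,n6
  V1: constraint V(n5)−V(n4) = 5.77
Assemble and solve the 9×9 MNA system:
  V(n1)=0.3069  V(n2)=0.8495  V(n3)=0.3069  V(n4)=-0.4860  V(n5)=5.284  V(n6)=0.8495
  i(L1)=-0.1209  i(L2)=0.5709  i(V1)=-0.6014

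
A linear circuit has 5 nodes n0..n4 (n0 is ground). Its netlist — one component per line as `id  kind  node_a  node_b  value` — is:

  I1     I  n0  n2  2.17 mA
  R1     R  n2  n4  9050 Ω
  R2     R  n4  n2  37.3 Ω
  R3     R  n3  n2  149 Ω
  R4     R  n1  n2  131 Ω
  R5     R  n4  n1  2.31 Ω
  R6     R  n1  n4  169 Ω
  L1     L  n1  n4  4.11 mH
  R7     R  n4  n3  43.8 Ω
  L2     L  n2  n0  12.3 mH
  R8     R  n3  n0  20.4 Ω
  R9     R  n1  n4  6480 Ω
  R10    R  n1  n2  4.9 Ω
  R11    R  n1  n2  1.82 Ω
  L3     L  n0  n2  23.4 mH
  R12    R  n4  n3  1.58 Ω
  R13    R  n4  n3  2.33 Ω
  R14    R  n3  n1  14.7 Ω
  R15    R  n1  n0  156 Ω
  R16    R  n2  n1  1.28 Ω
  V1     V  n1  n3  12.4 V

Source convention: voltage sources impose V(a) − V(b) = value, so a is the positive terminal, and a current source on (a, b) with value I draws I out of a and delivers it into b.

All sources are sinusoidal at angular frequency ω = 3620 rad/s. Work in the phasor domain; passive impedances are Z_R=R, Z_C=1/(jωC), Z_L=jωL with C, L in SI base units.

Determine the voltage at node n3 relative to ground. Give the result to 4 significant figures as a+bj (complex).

-4.425+4.741j V

Element admittances at ω=3620 rad/s:
  I1: injects 0.00217 A into n2 (from n0)
  Y(R1) = 0.0001105+0.000j S between n2,n4
  Y(R2) = 0.02681+0.000j S between n4,n2
  Y(R3) = 0.006711+0.000j S between n3,n2
  Y(R4) = 0.007634+0.000j S between n1,n2
  Y(R5) = 0.4329+0.000j S between n4,n1
  Y(R6) = 0.005917+0.000j S between n1,n4
  Y(L1) = 0.000-0.06721j S between n1,n4
  Y(R7) = 0.02283+0.000j S between n4,n3
  Y(L2) = 0.000-0.02246j S between n2,n0
  Y(R8) = 0.04902+0.000j S between n3,n0
  Y(R9) = 0.0001543+0.000j S between n1,n4
  Y(R10) = 0.2041+0.000j S between n1,n2
  Y(R11) = 0.5495+0.000j S between n1,n2
  Y(L3) = 0.000-0.01181j S between n0,n2
  Y(R12) = 0.6329+0.000j S between n4,n3
  Y(R13) = 0.4292+0.000j S between n4,n3
  Y(R14) = 0.06803+0.000j S between n3,n1
  Y(R15) = 0.006410+0.000j S between n1,n0
  Y(R16) = 0.7812+0.000j S between n2,n1
  V1: constraint V(n1)−V(n3) = 12.4
Assemble and solve the 5×5 MNA system:
  V(n1)=7.975+4.741j  V(n2)=7.669+4.901j  V(n3)=-4.425+4.741j  V(n4)=-0.6886+4.368j
  i(V1)=-5.195+0.6357j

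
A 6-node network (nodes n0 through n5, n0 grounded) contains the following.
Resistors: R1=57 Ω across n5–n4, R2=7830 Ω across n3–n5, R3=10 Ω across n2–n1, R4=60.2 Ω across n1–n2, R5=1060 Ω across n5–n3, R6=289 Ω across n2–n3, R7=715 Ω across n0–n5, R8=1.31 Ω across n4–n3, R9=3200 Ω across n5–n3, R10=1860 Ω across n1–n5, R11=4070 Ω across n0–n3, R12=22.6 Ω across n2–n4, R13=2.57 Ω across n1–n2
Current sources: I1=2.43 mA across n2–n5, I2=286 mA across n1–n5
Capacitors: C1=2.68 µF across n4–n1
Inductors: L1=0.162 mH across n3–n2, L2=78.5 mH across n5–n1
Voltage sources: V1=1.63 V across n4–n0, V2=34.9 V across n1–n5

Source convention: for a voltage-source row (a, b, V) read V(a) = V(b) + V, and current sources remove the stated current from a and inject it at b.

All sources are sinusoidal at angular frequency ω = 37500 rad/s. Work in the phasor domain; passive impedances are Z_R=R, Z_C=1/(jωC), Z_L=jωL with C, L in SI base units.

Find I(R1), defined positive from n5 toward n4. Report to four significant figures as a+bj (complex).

-0.5088+0.007363j A

MNA unknowns: 5 node voltages V₁..V_5 plus 2 source currents (V1, V2)
R1: Y=0.01754+0.000j on G[5,4]
R2: Y=0.0001277+0.000j on G[3,5]
R3: Y=0.1000+0.000j on G[2,1]
R4: Y=0.01661+0.000j on G[1,2]
R5: Y=0.0009434+0.000j on G[5,3]
R6: Y=0.003460+0.000j on G[2,3]
I1: z[2]−=0.00243, z[5]+=0.00243
R7: Y=0.001399+0.000j on G[0,5]
C1: Y=0.000+0.1005j on G[4,1]
R8: Y=0.7634+0.000j on G[4,3]
I2: z[1]−=0.286, z[5]+=0.286
R9: Y=0.0003125+0.000j on G[5,3]
R10: Y=0.0005376+0.000j on G[1,5]
R11: Y=0.0002457+0.000j on G[0,3]
R12: Y=0.04425+0.000j on G[2,4]
L1: Y=0.000-0.1646j on G[3,2]
R13: Y=0.3891+0.000j on G[1,2]
L2: Y=0.000-0.0003397j on G[5,1]
V1: row V4−V0=1.63, i_V1 at 4,0
V2: row V1−V5=34.9, i_V2 at 1,5
solve → V1=7.528+0.4197j, V2=6.278+1.611j, V3=2.132-0.8801j, V4=1.630+0.000j, V5=-27.37+0.4197j
aux → i_V1=0.03776-0.0003707j, i_V2=-0.8951+0.02160j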